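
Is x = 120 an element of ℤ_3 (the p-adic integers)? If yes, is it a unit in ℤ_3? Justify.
x ∈ ℤ_3 but not a unit; v_3(x) = 1 > 0

ℤ_3 = {x ∈ ℚ_3 : v_3(x) ≥ 0} and ℤ_3^× = {x ∈ ℤ_3 : v_3(x) = 0}. Here v_3(120) = v_3(num) − v_3(den) = 1; compare against these criteria.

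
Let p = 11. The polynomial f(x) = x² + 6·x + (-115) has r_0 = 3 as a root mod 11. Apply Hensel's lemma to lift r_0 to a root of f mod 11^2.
r_1 = 91 (mod 121)

Hensel: r_{i+1} = r_i − f(r_i)·(f′(r_i))^{-1} mod 11^{i+2}, f′(x) = 2x + 6. Iterate:
  r_0 = 3 (mod 11)
  r_1 = 91 (mod 121)
Final: r = 91 satisfies f(r) ≡ 0 mod 11^2.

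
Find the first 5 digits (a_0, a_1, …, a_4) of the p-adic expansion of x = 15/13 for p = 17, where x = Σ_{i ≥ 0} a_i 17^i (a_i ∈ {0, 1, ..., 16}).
(a_0, …, a_4) = (9, 10, 2, 9, 6)

v_17(15/13) = 0 (numerator and denominator both coprime to 17), so x ∈ ℤ_17^×. Compute digits iteratively via a_i = x_i mod 17, x_{i+1} = (x_i − a_i)/17, with x_0 = x:
  x_0 = 15/13;  a_0 = 9;  x_1 = (x_0 − 9)/17 = -6/13
  x_1 = -6/13;  a_1 = 10;  x_2 = (x_1 − 10)/17 = -8/13
  x_2 = -8/13;  a_2 = 2;  x_3 = (x_2 − 2)/17 = -2/13
  x_3 = -2/13;  a_3 = 9;  x_4 = (x_3 − 9)/17 = -7/13
  x_4 = -7/13;  a_4 = 6;  x_5 = (x_4 − 6)/17 = -5/13
Digits: (9, 10, 2, 9, 6).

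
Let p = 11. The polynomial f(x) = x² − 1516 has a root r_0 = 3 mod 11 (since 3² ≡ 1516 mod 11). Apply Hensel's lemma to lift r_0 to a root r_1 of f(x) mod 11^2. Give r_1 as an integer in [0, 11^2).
r_1 = 113 (mod 121)

Hensel's recurrence: r_{i+1} = r_i − f(r_i)·(f′(r_i))^{-1} mod 11^{i+2}, with f′(x) = 2x. Iterate:
  r_0 = 3 (mod 11)
  r_1 = 113 (mod 121)
Final: r_1 = 113, and one checks f(r_1) ≡ 0 mod 11^2.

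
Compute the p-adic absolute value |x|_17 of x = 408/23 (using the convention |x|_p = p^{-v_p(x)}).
|408/23|_17 = 1/17

Step 1 — compute v_17(x) by factoring powers of 17 out of the numerator and denominator: v_17(408/23) = 1. Step 2 — apply |x|_p = p^{-v_p(x)} = 17^{-1} = 1/17.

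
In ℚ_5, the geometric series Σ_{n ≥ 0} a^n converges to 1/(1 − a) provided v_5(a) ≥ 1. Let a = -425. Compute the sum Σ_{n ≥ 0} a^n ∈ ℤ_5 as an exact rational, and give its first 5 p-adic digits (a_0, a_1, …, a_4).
Σ a^n = 1/(1 − a) = 1/426;  first 5 digits = (1, 0, 3, 1, 3)

v_5(a) = 2 ≥ 1, so the series converges in ℤ_5 to 1/(1 − a) = 1/(1 − (-425)) = 1/426. Expand this rational in ℤ_5: compute digits iteratively via d_i = x_i mod 5, x_{i+1} = (x_i − d_i)/5. The first 5 digits are (1, 0, 3, 1, 3).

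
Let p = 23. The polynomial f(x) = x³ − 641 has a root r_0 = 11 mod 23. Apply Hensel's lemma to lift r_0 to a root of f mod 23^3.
r_2 = 7026 (mod 12167)

Hensel: r_{i+1} = r_i − f(r_i)/f′(r_i) mod 23^{i+2}, where f′(x) = 3x². Iterate:
  r_0 = 11 (mod 23)
  r_1 = 149 (mod 529)
  r_2 = 7026 (mod 12167)
Final: r = 7026 with f(r) ≡ 0 mod 23^3.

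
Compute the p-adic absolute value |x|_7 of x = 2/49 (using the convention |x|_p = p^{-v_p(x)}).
|2/49|_7 = 49

Step 1 — compute v_7(x) by factoring powers of 7 out of the numerator and denominator: v_7(2/49) = -2. Step 2 — apply |x|_p = p^{-v_p(x)} = 7^{2} = 49.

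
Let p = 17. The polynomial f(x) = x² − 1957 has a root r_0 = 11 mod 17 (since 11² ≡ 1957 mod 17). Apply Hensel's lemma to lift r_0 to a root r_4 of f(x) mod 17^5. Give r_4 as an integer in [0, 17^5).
r_4 = 280188 (mod 1419857)

Hensel's recurrence: r_{i+1} = r_i − f(r_i)·(f′(r_i))^{-1} mod 17^{i+2}, with f′(x) = 2x. Iterate:
  r_0 = 11 (mod 17)
  r_1 = 147 (mod 289)
  r_2 = 147 (mod 4913)
  r_3 = 29625 (mod 83521)
  r_4 = 280188 (mod 1419857)
Final: r_4 = 280188, and one checks f(r_4) ≡ 0 mod 17^5.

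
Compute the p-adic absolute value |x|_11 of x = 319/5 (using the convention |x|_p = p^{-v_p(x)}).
|319/5|_11 = 1/11

Step 1 — compute v_11(x) by factoring powers of 11 out of the numerator and denominator: v_11(319/5) = 1. Step 2 — apply |x|_p = p^{-v_p(x)} = 11^{-1} = 1/11.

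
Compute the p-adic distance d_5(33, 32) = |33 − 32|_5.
d_5(33, 32) = 1

Step 1 — x − y = 33 − 32 = 1. Step 2 — v_5(1) = 0 (factor: 1 = (5^0 · 1); the sign does not affect v_p). Step 3 — |x − y|_5 = 5^{0} = 1.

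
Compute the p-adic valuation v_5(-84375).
v_5(-84375) = 5

v_5(n) is the largest exponent k such that 5^k divides n. Factor out: -84375 = -5^5 · 27. (Sign doesn't affect v_p.) So v_5(-84375) = 5.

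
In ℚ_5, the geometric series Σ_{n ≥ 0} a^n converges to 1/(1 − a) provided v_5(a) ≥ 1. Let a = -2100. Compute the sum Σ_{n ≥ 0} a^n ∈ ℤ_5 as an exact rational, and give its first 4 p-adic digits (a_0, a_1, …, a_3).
Σ a^n = 1/(1 − a) = 1/2101;  first 4 digits = (1, 0, 1, 3)

v_5(a) = 2 ≥ 1, so the series converges in ℤ_5 to 1/(1 − a) = 1/(1 − (-2100)) = 1/2101. Expand this rational in ℤ_5: compute digits iteratively via d_i = x_i mod 5, x_{i+1} = (x_i − d_i)/5. The first 4 digits are (1, 0, 1, 3).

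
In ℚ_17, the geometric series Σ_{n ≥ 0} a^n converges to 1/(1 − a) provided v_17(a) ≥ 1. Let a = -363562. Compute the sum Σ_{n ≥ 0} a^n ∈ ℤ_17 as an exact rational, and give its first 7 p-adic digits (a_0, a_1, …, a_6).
Σ a^n = 1/(1 − a) = 1/363563;  first 7 digits = (1, 0, 0, 11, 12, 16, 1)

v_17(a) = 3 ≥ 1, so the series converges in ℤ_17 to 1/(1 − a) = 1/(1 − (-363562)) = 1/363563. Expand this rational in ℤ_17: compute digits iteratively via d_i = x_i mod 17, x_{i+1} = (x_i − d_i)/17. The first 7 digits are (1, 0, 0, 11, 12, 16, 1).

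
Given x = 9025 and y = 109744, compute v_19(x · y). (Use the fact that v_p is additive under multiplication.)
v_19(990439600) = 5

v_p(x) = 2 (factor: 9025 = 19^2 · 25); v_p(y) = 3 (factor: 109744 = 19^3 · 16). Additivity: v_p(xy) = v_p(x) + v_p(y) = 2 + 3 = 5. (Direct check: xy = 990439600 = 19^5 · (400).)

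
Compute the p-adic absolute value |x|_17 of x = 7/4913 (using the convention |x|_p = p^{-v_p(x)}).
|7/4913|_17 = 4913

Step 1 — compute v_17(x) by factoring powers of 17 out of the numerator and denominator: v_17(7/4913) = -3. Step 2 — apply |x|_p = p^{-v_p(x)} = 17^{3} = 4913.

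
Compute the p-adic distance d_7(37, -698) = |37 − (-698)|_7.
d_7(37, -698) = 1/49

Step 1 — x − y = 37 − (-698) = 735. Step 2 — v_7(735) = 2 (factor: 735 = (7^2 · 15); the sign does not affect v_p). Step 3 — |x − y|_7 = 7^{-2} = 1/49.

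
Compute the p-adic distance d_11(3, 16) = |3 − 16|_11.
d_11(3, 16) = 1

Step 1 — x − y = 3 − 16 = -13. Step 2 — v_11(-13) = 0 (factor: -13 = −(11^0 · 13); the sign does not affect v_p). Step 3 — |x − y|_11 = 11^{0} = 1.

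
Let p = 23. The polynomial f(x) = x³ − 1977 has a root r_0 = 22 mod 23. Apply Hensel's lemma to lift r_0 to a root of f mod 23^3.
r_2 = 6830 (mod 12167)

Hensel: r_{i+1} = r_i − f(r_i)/f′(r_i) mod 23^{i+2}, where f′(x) = 3x². Iterate:
  r_0 = 22 (mod 23)
  r_1 = 482 (mod 529)
  r_2 = 6830 (mod 12167)
Final: r = 6830 with f(r) ≡ 0 mod 23^3.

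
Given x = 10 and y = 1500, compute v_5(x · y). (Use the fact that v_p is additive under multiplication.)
v_5(15000) = 4

v_p(x) = 1 (factor: 10 = 5^1 · 2); v_p(y) = 3 (factor: 1500 = 5^3 · 12). Additivity: v_p(xy) = v_p(x) + v_p(y) = 1 + 3 = 4. (Direct check: xy = 15000 = 5^4 · (24).)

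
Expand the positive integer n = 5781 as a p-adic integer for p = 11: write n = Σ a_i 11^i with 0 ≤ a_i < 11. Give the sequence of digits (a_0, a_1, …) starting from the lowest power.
(a_0, a_1, …) = (6, 8, 3, 4)

Repeated division by 11 gives the digits low-to-high: 5781 = 6 + 8·11^1 + 3·11^2 + 4·11^3. Digit sequence: (6, 8, 3, 4).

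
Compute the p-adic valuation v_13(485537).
v_13(485537) = 4

v_13(n) is the largest exponent k such that 13^k divides n. Factor out: 485537 = 13^4 · 17. (Sign doesn't affect v_p.) So v_13(485537) = 4.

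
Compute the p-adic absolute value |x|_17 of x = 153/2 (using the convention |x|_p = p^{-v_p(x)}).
|153/2|_17 = 1/17

Step 1 — compute v_17(x) by factoring powers of 17 out of the numerator and denominator: v_17(153/2) = 1. Step 2 — apply |x|_p = p^{-v_p(x)} = 17^{-1} = 1/17.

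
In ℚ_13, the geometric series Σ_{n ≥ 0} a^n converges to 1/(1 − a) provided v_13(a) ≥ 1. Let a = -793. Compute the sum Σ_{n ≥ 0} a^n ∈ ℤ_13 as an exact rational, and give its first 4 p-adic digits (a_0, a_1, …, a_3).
Σ a^n = 1/(1 − a) = 1/794;  first 4 digits = (1, 4, 11, 11)

v_13(a) = 1 ≥ 1, so the series converges in ℤ_13 to 1/(1 − a) = 1/(1 − (-793)) = 1/794. Expand this rational in ℤ_13: compute digits iteratively via d_i = x_i mod 13, x_{i+1} = (x_i − d_i)/13. The first 4 digits are (1, 4, 11, 11).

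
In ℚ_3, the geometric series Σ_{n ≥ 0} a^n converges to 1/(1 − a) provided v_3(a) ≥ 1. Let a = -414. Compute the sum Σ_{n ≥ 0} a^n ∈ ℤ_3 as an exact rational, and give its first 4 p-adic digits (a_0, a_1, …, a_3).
Σ a^n = 1/(1 − a) = 1/415;  first 4 digits = (1, 0, 2, 2)

v_3(a) = 2 ≥ 1, so the series converges in ℤ_3 to 1/(1 − a) = 1/(1 − (-414)) = 1/415. Expand this rational in ℤ_3: compute digits iteratively via d_i = x_i mod 3, x_{i+1} = (x_i − d_i)/3. The first 4 digits are (1, 0, 2, 2).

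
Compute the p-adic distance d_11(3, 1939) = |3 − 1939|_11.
d_11(3, 1939) = 1/121

Step 1 — x − y = 3 − 1939 = -1936. Step 2 — v_11(-1936) = 2 (factor: -1936 = −(11^2 · 16); the sign does not affect v_p). Step 3 — |x − y|_11 = 11^{-2} = 1/121.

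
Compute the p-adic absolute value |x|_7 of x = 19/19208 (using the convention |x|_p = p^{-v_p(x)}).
|19/19208|_7 = 2401

Step 1 — compute v_7(x) by factoring powers of 7 out of the numerator and denominator: v_7(19/19208) = -4. Step 2 — apply |x|_p = p^{-v_p(x)} = 7^{4} = 2401.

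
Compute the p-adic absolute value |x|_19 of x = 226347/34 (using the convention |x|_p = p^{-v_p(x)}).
|226347/34|_19 = 1/6859

Step 1 — compute v_19(x) by factoring powers of 19 out of the numerator and denominator: v_19(226347/34) = 3. Step 2 — apply |x|_p = p^{-v_p(x)} = 19^{-3} = 1/6859.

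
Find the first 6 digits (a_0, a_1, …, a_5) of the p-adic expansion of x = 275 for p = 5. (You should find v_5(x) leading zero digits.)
(a_0, …, a_5) = (0, 0, 1, 2, 0, 0)

v_5(275) = 2, so a_0 = ... = a_1 = 0. Factor out: x = 5^2 · u with u = 11 a unit in ℤ_5. Expand u iteratively via a_{v+i} = u_i mod 5, u_{i+1} = (u_i − a_{v+i})/5:
  u_0 = 11;  a_2 = 1;  u_1 = (u_0 − 1)/5 = 2
  u_1 = 2;  a_3 = 2;  u_2 = (u_1 − 2)/5 = 0
  u_2 = 0;  a_4 = 0;  u_3 = (u_2 − 0)/5 = 0
  u_3 = 0;  a_5 = 0;  u_4 = (u_3 − 0)/5 = 0
Digits: (0, 0, 1, 2, 0, 0).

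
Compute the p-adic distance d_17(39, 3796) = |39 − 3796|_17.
d_17(39, 3796) = 1/289

Step 1 — x − y = 39 − 3796 = -3757. Step 2 — v_17(-3757) = 2 (factor: -3757 = −(17^2 · 13); the sign does not affect v_p). Step 3 — |x − y|_17 = 17^{-2} = 1/289.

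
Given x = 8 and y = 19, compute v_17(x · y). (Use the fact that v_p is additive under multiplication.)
v_17(152) = 0

v_p(x) = 0 (factor: 8 = 17^0 · 8); v_p(y) = 0 (factor: 19 = 17^0 · 19). Additivity: v_p(xy) = v_p(x) + v_p(y) = 0 + 0 = 0. (Direct check: xy = 152 = 17^0 · (152).)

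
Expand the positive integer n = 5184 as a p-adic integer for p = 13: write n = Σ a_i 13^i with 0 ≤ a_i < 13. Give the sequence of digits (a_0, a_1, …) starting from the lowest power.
(a_0, a_1, …) = (10, 8, 4, 2)

Repeated division by 13 gives the digits low-to-high: 5184 = 10 + 8·13^1 + 4·13^2 + 2·13^3. Digit sequence: (10, 8, 4, 2).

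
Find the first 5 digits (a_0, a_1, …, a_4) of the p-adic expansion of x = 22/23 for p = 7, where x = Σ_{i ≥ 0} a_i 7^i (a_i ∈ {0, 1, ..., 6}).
(a_0, …, a_4) = (4, 2, 3, 5, 5)

v_7(22/23) = 0 (numerator and denominator both coprime to 7), so x ∈ ℤ_7^×. Compute digits iteratively via a_i = x_i mod 7, x_{i+1} = (x_i − a_i)/7, with x_0 = x:
  x_0 = 22/23;  a_0 = 4;  x_1 = (x_0 − 4)/7 = -10/23
  x_1 = -10/23;  a_1 = 2;  x_2 = (x_1 − 2)/7 = -8/23
  x_2 = -8/23;  a_2 = 3;  x_3 = (x_2 − 3)/7 = -11/23
  x_3 = -11/23;  a_3 = 5;  x_4 = (x_3 − 5)/7 = -18/23
  x_4 = -18/23;  a_4 = 5;  x_5 = (x_4 − 5)/7 = -19/23
Digits: (4, 2, 3, 5, 5).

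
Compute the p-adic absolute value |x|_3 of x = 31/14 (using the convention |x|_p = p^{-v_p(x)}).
|31/14|_3 = 1

Step 1 — compute v_3(x) by factoring powers of 3 out of the numerator and denominator: v_3(31/14) = 0. Step 2 — apply |x|_p = p^{-v_p(x)} = 3^{0} = 1.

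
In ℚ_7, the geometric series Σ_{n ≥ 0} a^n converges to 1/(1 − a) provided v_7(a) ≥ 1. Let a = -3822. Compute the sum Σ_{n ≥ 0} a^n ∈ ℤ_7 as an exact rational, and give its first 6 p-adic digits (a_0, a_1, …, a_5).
Σ a^n = 1/(1 − a) = 1/3823;  first 6 digits = (1, 0, 6, 2, 6, 0)

v_7(a) = 2 ≥ 1, so the series converges in ℤ_7 to 1/(1 − a) = 1/(1 − (-3822)) = 1/3823. Expand this rational in ℤ_7: compute digits iteratively via d_i = x_i mod 7, x_{i+1} = (x_i − d_i)/7. The first 6 digits are (1, 0, 6, 2, 6, 0).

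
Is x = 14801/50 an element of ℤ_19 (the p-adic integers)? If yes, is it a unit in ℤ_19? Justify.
x ∈ ℤ_19 but not a unit; v_19(x) = 2 > 0

ℤ_19 = {x ∈ ℚ_19 : v_19(x) ≥ 0} and ℤ_19^× = {x ∈ ℤ_19 : v_19(x) = 0}. Here v_19(14801/50) = v_19(num) − v_19(den) = 2; compare against these criteria.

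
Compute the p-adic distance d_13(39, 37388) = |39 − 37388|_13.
d_13(39, 37388) = 1/2197

Step 1 — x − y = 39 − 37388 = -37349. Step 2 — v_13(-37349) = 3 (factor: -37349 = −(13^3 · 17); the sign does not affect v_p). Step 3 — |x − y|_13 = 13^{-3} = 1/2197.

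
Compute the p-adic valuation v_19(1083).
v_19(1083) = 2

v_19(n) is the largest exponent k such that 19^k divides n. Factor out: 1083 = 19^2 · 3. (Sign doesn't affect v_p.) So v_19(1083) = 2.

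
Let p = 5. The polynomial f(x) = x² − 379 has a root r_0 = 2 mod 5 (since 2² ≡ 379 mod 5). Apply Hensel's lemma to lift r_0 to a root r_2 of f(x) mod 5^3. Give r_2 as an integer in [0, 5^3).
r_2 = 2 (mod 125)

Hensel's recurrence: r_{i+1} = r_i − f(r_i)·(f′(r_i))^{-1} mod 5^{i+2}, with f′(x) = 2x. Iterate:
  r_0 = 2 (mod 5)
  r_1 = 2 (mod 25)
  r_2 = 2 (mod 125)
Final: r_2 = 2, and one checks f(r_2) ≡ 0 mod 5^3.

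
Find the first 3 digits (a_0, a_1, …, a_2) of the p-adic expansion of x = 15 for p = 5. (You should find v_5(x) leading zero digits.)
(a_0, …, a_2) = (0, 3, 0)

v_5(15) = 1, so a_0 = ... = a_0 = 0. Factor out: x = 5^1 · u with u = 3 a unit in ℤ_5. Expand u iteratively via a_{v+i} = u_i mod 5, u_{i+1} = (u_i − a_{v+i})/5:
  u_0 = 3;  a_1 = 3;  u_1 = (u_0 − 3)/5 = 0
  u_1 = 0;  a_2 = 0;  u_2 = (u_1 − 0)/5 = 0
Digits: (0, 3, 0).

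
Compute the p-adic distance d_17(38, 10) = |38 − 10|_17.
d_17(38, 10) = 1

Step 1 — x − y = 38 − 10 = 28. Step 2 — v_17(28) = 0 (factor: 28 = (17^0 · 28); the sign does not affect v_p). Step 3 — |x − y|_17 = 17^{0} = 1.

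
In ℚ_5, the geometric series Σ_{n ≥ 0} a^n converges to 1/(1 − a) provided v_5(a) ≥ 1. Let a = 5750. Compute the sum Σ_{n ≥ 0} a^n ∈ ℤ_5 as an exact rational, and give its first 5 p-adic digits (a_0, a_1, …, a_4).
Σ a^n = 1/(1 − a) = -1/5749;  first 5 digits = (1, 0, 0, 1, 4)

v_5(a) = 3 ≥ 1, so the series converges in ℤ_5 to 1/(1 − a) = 1/(1 − 5750) = -1/5749. Expand this rational in ℤ_5: compute digits iteratively via d_i = x_i mod 5, x_{i+1} = (x_i − d_i)/5. The first 5 digits are (1, 0, 0, 1, 4).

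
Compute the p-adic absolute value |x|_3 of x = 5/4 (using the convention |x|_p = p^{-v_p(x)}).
|5/4|_3 = 1

Step 1 — compute v_3(x) by factoring powers of 3 out of the numerator and denominator: v_3(5/4) = 0. Step 2 — apply |x|_p = p^{-v_p(x)} = 3^{0} = 1.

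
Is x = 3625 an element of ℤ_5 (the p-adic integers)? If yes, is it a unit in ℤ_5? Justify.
x ∈ ℤ_5 but not a unit; v_5(x) = 3 > 0

ℤ_5 = {x ∈ ℚ_5 : v_5(x) ≥ 0} and ℤ_5^× = {x ∈ ℤ_5 : v_5(x) = 0}. Here v_5(3625) = v_5(num) − v_5(den) = 3; compare against these criteria.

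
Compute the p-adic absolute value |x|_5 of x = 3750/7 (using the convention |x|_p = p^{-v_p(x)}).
|3750/7|_5 = 1/625

Step 1 — compute v_5(x) by factoring powers of 5 out of the numerator and denominator: v_5(3750/7) = 4. Step 2 — apply |x|_p = p^{-v_p(x)} = 5^{-4} = 1/625.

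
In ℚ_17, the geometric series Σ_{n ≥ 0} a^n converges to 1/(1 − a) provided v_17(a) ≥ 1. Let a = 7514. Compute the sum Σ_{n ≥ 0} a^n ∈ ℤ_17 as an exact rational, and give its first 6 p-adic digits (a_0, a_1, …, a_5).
Σ a^n = 1/(1 − a) = -1/7513;  first 6 digits = (1, 0, 9, 1, 13, 5)

v_17(a) = 2 ≥ 1, so the series converges in ℤ_17 to 1/(1 − a) = 1/(1 − 7514) = -1/7513. Expand this rational in ℤ_17: compute digits iteratively via d_i = x_i mod 17, x_{i+1} = (x_i − d_i)/17. The first 6 digits are (1, 0, 9, 1, 13, 5).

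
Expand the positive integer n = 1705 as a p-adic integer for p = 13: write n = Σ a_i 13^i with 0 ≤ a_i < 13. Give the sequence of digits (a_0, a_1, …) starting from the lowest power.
(a_0, a_1, …) = (2, 1, 10)

Repeated division by 13 gives the digits low-to-high: 1705 = 2 + 1·13^1 + 10·13^2. Digit sequence: (2, 1, 10).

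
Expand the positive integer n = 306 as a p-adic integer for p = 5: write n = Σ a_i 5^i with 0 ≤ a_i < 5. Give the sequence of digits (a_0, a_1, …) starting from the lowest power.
(a_0, a_1, …) = (1, 1, 2, 2)

Repeated division by 5 gives the digits low-to-high: 306 = 1 + 1·5^1 + 2·5^2 + 2·5^3. Digit sequence: (1, 1, 2, 2).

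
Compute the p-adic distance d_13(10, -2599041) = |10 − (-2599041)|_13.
d_13(10, -2599041) = 1/371293

Step 1 — x − y = 10 − (-2599041) = 2599051. Step 2 — v_13(2599051) = 5 (factor: 2599051 = (13^5 · 7); the sign does not affect v_p). Step 3 — |x − y|_13 = 13^{-5} = 1/371293.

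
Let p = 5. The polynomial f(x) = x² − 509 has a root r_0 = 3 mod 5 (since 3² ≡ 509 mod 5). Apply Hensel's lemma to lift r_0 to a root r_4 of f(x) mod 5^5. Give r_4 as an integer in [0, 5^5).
r_4 = 1128 (mod 3125)

Hensel's recurrence: r_{i+1} = r_i − f(r_i)·(f′(r_i))^{-1} mod 5^{i+2}, with f′(x) = 2x. Iterate:
  r_0 = 3 (mod 5)
  r_1 = 3 (mod 25)
  r_2 = 3 (mod 125)
  r_3 = 503 (mod 625)
  r_4 = 1128 (mod 3125)
Final: r_4 = 1128, and one checks f(r_4) ≡ 0 mod 5^5.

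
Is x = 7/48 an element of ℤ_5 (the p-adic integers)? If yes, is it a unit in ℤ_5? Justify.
x ∈ ℤ_5^× (unit); v_5(x) = 0

ℤ_5 = {x ∈ ℚ_5 : v_5(x) ≥ 0} and ℤ_5^× = {x ∈ ℤ_5 : v_5(x) = 0}. Here v_5(7/48) = v_5(num) − v_5(den) = 0; compare against these criteria.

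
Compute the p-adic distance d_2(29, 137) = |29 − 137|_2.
d_2(29, 137) = 1/4

Step 1 — x − y = 29 − 137 = -108. Step 2 — v_2(-108) = 2 (factor: -108 = −(2^2 · 27); the sign does not affect v_p). Step 3 — |x − y|_2 = 2^{-2} = 1/4.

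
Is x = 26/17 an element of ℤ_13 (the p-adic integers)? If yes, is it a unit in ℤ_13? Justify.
x ∈ ℤ_13 but not a unit; v_13(x) = 1 > 0

ℤ_13 = {x ∈ ℚ_13 : v_13(x) ≥ 0} and ℤ_13^× = {x ∈ ℤ_13 : v_13(x) = 0}. Here v_13(26/17) = v_13(num) − v_13(den) = 1; compare against these criteria.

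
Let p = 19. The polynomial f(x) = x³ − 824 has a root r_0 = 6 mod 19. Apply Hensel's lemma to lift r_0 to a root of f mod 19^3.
r_2 = 3635 (mod 6859)

Hensel: r_{i+1} = r_i − f(r_i)/f′(r_i) mod 19^{i+2}, where f′(x) = 3x². Iterate:
  r_0 = 6 (mod 19)
  r_1 = 25 (mod 361)
  r_2 = 3635 (mod 6859)
Final: r = 3635 with f(r) ≡ 0 mod 19^3.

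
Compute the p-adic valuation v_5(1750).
v_5(1750) = 3

v_5(n) is the largest exponent k such that 5^k divides n. Factor out: 1750 = 5^3 · 14. (Sign doesn't affect v_p.) So v_5(1750) = 3.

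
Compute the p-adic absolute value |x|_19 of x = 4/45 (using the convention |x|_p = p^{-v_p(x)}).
|4/45|_19 = 1

Step 1 — compute v_19(x) by factoring powers of 19 out of the numerator and denominator: v_19(4/45) = 0. Step 2 — apply |x|_p = p^{-v_p(x)} = 19^{0} = 1.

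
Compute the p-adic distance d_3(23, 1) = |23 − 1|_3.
d_3(23, 1) = 1

Step 1 — x − y = 23 − 1 = 22. Step 2 — v_3(22) = 0 (factor: 22 = (3^0 · 22); the sign does not affect v_p). Step 3 — |x − y|_3 = 3^{0} = 1.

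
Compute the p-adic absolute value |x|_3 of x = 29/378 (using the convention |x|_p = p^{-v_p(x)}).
|29/378|_3 = 27

Step 1 — compute v_3(x) by factoring powers of 3 out of the numerator and denominator: v_3(29/378) = -3. Step 2 — apply |x|_p = p^{-v_p(x)} = 3^{3} = 27.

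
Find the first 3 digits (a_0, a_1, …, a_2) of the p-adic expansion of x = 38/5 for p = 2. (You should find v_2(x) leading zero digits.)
(a_0, …, a_2) = (0, 1, 1)

v_2(38/5) = 1, so a_0 = ... = a_0 = 0. Factor out: x = 2^1 · u with u = 19/5 a unit in ℤ_2. Expand u iteratively via a_{v+i} = u_i mod 2, u_{i+1} = (u_i − a_{v+i})/2:
  u_0 = 19/5;  a_1 = 1;  u_1 = (u_0 − 1)/2 = 7/5
  u_1 = 7/5;  a_2 = 1;  u_2 = (u_1 − 1)/2 = 1/5
Digits: (0, 1, 1).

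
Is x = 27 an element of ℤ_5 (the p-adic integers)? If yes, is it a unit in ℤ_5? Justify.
x ∈ ℤ_5^× (unit); v_5(x) = 0

ℤ_5 = {x ∈ ℚ_5 : v_5(x) ≥ 0} and ℤ_5^× = {x ∈ ℤ_5 : v_5(x) = 0}. Here v_5(27) = v_5(num) − v_5(den) = 0; compare against these criteria.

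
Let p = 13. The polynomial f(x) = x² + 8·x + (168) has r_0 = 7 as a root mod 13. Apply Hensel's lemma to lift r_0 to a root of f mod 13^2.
r_1 = 33 (mod 169)

Hensel: r_{i+1} = r_i − f(r_i)·(f′(r_i))^{-1} mod 13^{i+2}, f′(x) = 2x + 8. Iterate:
  r_0 = 7 (mod 13)
  r_1 = 33 (mod 169)
Final: r = 33 satisfies f(r) ≡ 0 mod 13^2.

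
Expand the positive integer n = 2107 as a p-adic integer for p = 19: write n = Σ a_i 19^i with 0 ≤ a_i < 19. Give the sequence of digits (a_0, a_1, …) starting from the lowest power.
(a_0, a_1, …) = (17, 15, 5)

Repeated division by 19 gives the digits low-to-high: 2107 = 17 + 15·19^1 + 5·19^2. Digit sequence: (17, 15, 5).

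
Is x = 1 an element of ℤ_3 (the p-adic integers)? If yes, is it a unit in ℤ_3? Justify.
x ∈ ℤ_3^× (unit); v_3(x) = 0

ℤ_3 = {x ∈ ℚ_3 : v_3(x) ≥ 0} and ℤ_3^× = {x ∈ ℤ_3 : v_3(x) = 0}. Here v_3(1) = v_3(num) − v_3(den) = 0; compare against these criteria.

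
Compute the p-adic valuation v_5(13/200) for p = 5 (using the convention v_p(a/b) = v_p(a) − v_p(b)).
v_5(13/200) = -2

Factor powers of 5 from the numerator and denominator of the reduced fraction: 13 = 5^0 · 13 and 200 = 5^2 · 8. Apply v_p(a/b) = v_p(a) − v_p(b): v_5(13/200) = 0 − 2 = -2.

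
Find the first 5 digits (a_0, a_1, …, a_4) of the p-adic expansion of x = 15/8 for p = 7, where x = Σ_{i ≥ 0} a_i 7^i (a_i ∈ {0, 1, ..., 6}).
(a_0, …, a_4) = (1, 1, 6, 0, 6)

v_7(15/8) = 0 (numerator and denominator both coprime to 7), so x ∈ ℤ_7^×. Compute digits iteratively via a_i = x_i mod 7, x_{i+1} = (x_i − a_i)/7, with x_0 = x:
  x_0 = 15/8;  a_0 = 1;  x_1 = (x_0 − 1)/7 = 1/8
  x_1 = 1/8;  a_1 = 1;  x_2 = (x_1 − 1)/7 = -1/8
  x_2 = -1/8;  a_2 = 6;  x_3 = (x_2 − 6)/7 = -7/8
  x_3 = -7/8;  a_3 = 0;  x_4 = (x_3 − 0)/7 = -1/8
  x_4 = -1/8;  a_4 = 6;  x_5 = (x_4 − 6)/7 = -7/8
Digits: (1, 1, 6, 0, 6).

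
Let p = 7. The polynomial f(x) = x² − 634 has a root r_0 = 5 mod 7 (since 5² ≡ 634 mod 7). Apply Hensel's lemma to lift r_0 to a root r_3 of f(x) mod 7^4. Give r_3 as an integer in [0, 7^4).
r_3 = 1433 (mod 2401)

Hensel's recurrence: r_{i+1} = r_i − f(r_i)·(f′(r_i))^{-1} mod 7^{i+2}, with f′(x) = 2x. Iterate:
  r_0 = 5 (mod 7)
  r_1 = 12 (mod 49)
  r_2 = 61 (mod 343)
  r_3 = 1433 (mod 2401)
Final: r_3 = 1433, and one checks f(r_3) ≡ 0 mod 7^4.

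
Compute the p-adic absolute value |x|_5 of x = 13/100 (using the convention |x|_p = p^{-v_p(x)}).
|13/100|_5 = 25

Step 1 — compute v_5(x) by factoring powers of 5 out of the numerator and denominator: v_5(13/100) = -2. Step 2 — apply |x|_p = p^{-v_p(x)} = 5^{2} = 25.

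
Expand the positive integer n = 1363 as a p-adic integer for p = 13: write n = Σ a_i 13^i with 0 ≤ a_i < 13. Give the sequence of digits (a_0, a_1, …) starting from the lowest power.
(a_0, a_1, …) = (11, 0, 8)

Repeated division by 13 gives the digits low-to-high: 1363 = 11 + 8·13^2. Digit sequence: (11, 0, 8).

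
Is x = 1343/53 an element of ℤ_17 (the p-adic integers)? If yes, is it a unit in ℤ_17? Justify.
x ∈ ℤ_17 but not a unit; v_17(x) = 1 > 0

ℤ_17 = {x ∈ ℚ_17 : v_17(x) ≥ 0} and ℤ_17^× = {x ∈ ℤ_17 : v_17(x) = 0}. Here v_17(1343/53) = v_17(num) − v_17(den) = 1; compare against these criteria.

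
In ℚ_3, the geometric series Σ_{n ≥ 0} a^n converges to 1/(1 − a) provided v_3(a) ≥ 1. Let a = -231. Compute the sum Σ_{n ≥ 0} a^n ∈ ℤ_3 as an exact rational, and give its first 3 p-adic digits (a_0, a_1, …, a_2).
Σ a^n = 1/(1 − a) = 1/232;  first 3 digits = (1, 1, 2)

v_3(a) = 1 ≥ 1, so the series converges in ℤ_3 to 1/(1 − a) = 1/(1 − (-231)) = 1/232. Expand this rational in ℤ_3: compute digits iteratively via d_i = x_i mod 3, x_{i+1} = (x_i − d_i)/3. The first 3 digits are (1, 1, 2).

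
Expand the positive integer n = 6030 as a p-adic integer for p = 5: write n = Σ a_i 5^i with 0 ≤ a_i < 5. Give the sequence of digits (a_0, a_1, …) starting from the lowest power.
(a_0, a_1, …) = (0, 1, 1, 3, 4, 1)

Repeated division by 5 gives the digits low-to-high: 6030 = 1·5^1 + 1·5^2 + 3·5^3 + 4·5^4 + 1·5^5. Digit sequence: (0, 1, 1, 3, 4, 1).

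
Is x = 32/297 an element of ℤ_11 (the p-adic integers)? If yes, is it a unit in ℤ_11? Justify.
x ∉ ℤ_11 (v_11(x) = -1 < 0)

ℤ_11 = {x ∈ ℚ_11 : v_11(x) ≥ 0} and ℤ_11^× = {x ∈ ℤ_11 : v_11(x) = 0}. Here v_11(32/297) = v_11(num) − v_11(den) = -1; compare against these criteria.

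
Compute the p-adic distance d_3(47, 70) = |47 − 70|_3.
d_3(47, 70) = 1

Step 1 — x − y = 47 − 70 = -23. Step 2 — v_3(-23) = 0 (factor: -23 = −(3^0 · 23); the sign does not affect v_p). Step 3 — |x − y|_3 = 3^{0} = 1.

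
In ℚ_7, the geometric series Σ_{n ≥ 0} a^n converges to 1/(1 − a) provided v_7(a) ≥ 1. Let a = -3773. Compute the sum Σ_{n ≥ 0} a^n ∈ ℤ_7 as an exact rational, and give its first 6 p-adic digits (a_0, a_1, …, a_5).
Σ a^n = 1/(1 − a) = 1/3774;  first 6 digits = (1, 0, 0, 3, 5, 6)

v_7(a) = 3 ≥ 1, so the series converges in ℤ_7 to 1/(1 − a) = 1/(1 − (-3773)) = 1/3774. Expand this rational in ℤ_7: compute digits iteratively via d_i = x_i mod 7, x_{i+1} = (x_i − d_i)/7. The first 6 digits are (1, 0, 0, 3, 5, 6).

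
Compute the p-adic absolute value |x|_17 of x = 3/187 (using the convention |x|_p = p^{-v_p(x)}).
|3/187|_17 = 17

Step 1 — compute v_17(x) by factoring powers of 17 out of the numerator and denominator: v_17(3/187) = -1. Step 2 — apply |x|_p = p^{-v_p(x)} = 17^{1} = 17.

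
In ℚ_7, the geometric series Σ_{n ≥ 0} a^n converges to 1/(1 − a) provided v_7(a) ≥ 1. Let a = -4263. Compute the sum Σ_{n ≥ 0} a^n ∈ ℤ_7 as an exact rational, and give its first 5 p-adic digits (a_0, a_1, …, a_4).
Σ a^n = 1/(1 − a) = 1/4264;  first 5 digits = (1, 0, 4, 1, 0)

v_7(a) = 2 ≥ 1, so the series converges in ℤ_7 to 1/(1 − a) = 1/(1 − (-4263)) = 1/4264. Expand this rational in ℤ_7: compute digits iteratively via d_i = x_i mod 7, x_{i+1} = (x_i − d_i)/7. The first 5 digits are (1, 0, 4, 1, 0).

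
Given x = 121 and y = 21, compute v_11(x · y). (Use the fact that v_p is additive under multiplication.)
v_11(2541) = 2

v_p(x) = 2 (factor: 121 = 11^2 · 1); v_p(y) = 0 (factor: 21 = 11^0 · 21). Additivity: v_p(xy) = v_p(x) + v_p(y) = 2 + 0 = 2. (Direct check: xy = 2541 = 11^2 · (21).)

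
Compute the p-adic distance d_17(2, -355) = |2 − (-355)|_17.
d_17(2, -355) = 1/17

Step 1 — x − y = 2 − (-355) = 357. Step 2 — v_17(357) = 1 (factor: 357 = (17^1 · 21); the sign does not affect v_p). Step 3 — |x − y|_17 = 17^{-1} = 1/17.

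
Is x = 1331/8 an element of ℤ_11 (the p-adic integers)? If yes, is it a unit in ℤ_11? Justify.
x ∈ ℤ_11 but not a unit; v_11(x) = 3 > 0

ℤ_11 = {x ∈ ℚ_11 : v_11(x) ≥ 0} and ℤ_11^× = {x ∈ ℤ_11 : v_11(x) = 0}. Here v_11(1331/8) = v_11(num) − v_11(den) = 3; compare against these criteria.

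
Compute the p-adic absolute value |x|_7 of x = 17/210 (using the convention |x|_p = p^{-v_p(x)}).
|17/210|_7 = 7

Step 1 — compute v_7(x) by factoring powers of 7 out of the numerator and denominator: v_7(17/210) = -1. Step 2 — apply |x|_p = p^{-v_p(x)} = 7^{1} = 7.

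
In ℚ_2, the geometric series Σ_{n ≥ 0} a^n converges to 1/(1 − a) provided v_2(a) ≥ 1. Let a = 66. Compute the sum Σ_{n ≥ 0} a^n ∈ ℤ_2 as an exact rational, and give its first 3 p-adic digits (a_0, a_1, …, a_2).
Σ a^n = 1/(1 − a) = -1/65;  first 3 digits = (1, 1, 1)

v_2(a) = 1 ≥ 1, so the series converges in ℤ_2 to 1/(1 − a) = 1/(1 − 66) = -1/65. Expand this rational in ℤ_2: compute digits iteratively via d_i = x_i mod 2, x_{i+1} = (x_i − d_i)/2. The first 3 digits are (1, 1, 1).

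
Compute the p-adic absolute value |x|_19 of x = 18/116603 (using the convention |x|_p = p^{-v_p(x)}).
|18/116603|_19 = 6859

Step 1 — compute v_19(x) by factoring powers of 19 out of the numerator and denominator: v_19(18/116603) = -3. Step 2 — apply |x|_p = p^{-v_p(x)} = 19^{3} = 6859.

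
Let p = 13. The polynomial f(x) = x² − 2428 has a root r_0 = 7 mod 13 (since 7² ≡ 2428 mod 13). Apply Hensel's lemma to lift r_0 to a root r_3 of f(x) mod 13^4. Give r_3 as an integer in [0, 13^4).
r_3 = 8639 (mod 28561)

Hensel's recurrence: r_{i+1} = r_i − f(r_i)·(f′(r_i))^{-1} mod 13^{i+2}, with f′(x) = 2x. Iterate:
  r_0 = 7 (mod 13)
  r_1 = 20 (mod 169)
  r_2 = 2048 (mod 2197)
  r_3 = 8639 (mod 28561)
Final: r_3 = 8639, and one checks f(r_3) ≡ 0 mod 13^4.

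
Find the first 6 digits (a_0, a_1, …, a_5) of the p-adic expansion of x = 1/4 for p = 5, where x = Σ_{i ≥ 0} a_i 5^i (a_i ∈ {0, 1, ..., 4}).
(a_0, …, a_5) = (4, 3, 3, 3, 3, 3)

v_5(1/4) = 0 (numerator and denominator both coprime to 5), so x ∈ ℤ_5^×. Compute digits iteratively via a_i = x_i mod 5, x_{i+1} = (x_i − a_i)/5, with x_0 = x:
  x_0 = 1/4;  a_0 = 4;  x_1 = (x_0 − 4)/5 = -3/4
  x_1 = -3/4;  a_1 = 3;  x_2 = (x_1 − 3)/5 = -3/4
  x_2 = -3/4;  a_2 = 3;  x_3 = (x_2 − 3)/5 = -3/4
  x_3 = -3/4;  a_3 = 3;  x_4 = (x_3 − 3)/5 = -3/4
  x_4 = -3/4;  a_4 = 3;  x_5 = (x_4 − 3)/5 = -3/4
  x_5 = -3/4;  a_5 = 3;  x_6 = (x_5 − 3)/5 = -3/4
Digits: (4, 3, 3, 3, 3, 3).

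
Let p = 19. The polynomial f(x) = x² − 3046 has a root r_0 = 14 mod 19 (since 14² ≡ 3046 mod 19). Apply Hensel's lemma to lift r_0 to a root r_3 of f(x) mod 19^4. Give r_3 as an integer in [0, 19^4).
r_3 = 10198 (mod 130321)

Hensel's recurrence: r_{i+1} = r_i − f(r_i)·(f′(r_i))^{-1} mod 19^{i+2}, with f′(x) = 2x. Iterate:
  r_0 = 14 (mod 19)
  r_1 = 90 (mod 361)
  r_2 = 3339 (mod 6859)
  r_3 = 10198 (mod 130321)
Final: r_3 = 10198, and one checks f(r_3) ≡ 0 mod 19^4.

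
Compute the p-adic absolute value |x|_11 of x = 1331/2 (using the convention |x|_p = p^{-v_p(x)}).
|1331/2|_11 = 1/1331

Step 1 — compute v_11(x) by factoring powers of 11 out of the numerator and denominator: v_11(1331/2) = 3. Step 2 — apply |x|_p = p^{-v_p(x)} = 11^{-3} = 1/1331.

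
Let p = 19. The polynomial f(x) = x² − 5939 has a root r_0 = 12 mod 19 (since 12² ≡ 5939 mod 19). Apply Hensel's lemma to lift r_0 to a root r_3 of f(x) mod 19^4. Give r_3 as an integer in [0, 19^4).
r_3 = 116330 (mod 130321)

Hensel's recurrence: r_{i+1} = r_i − f(r_i)·(f′(r_i))^{-1} mod 19^{i+2}, with f′(x) = 2x. Iterate:
  r_0 = 12 (mod 19)
  r_1 = 88 (mod 361)
  r_2 = 6586 (mod 6859)
  r_3 = 116330 (mod 130321)
Final: r_3 = 116330, and one checks f(r_3) ≡ 0 mod 19^4.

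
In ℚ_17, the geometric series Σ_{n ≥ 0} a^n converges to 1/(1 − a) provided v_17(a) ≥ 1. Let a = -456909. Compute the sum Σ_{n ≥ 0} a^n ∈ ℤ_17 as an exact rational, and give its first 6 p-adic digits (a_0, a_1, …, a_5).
Σ a^n = 1/(1 − a) = 1/456910;  first 6 digits = (1, 0, 0, 9, 11, 16)

v_17(a) = 3 ≥ 1, so the series converges in ℤ_17 to 1/(1 − a) = 1/(1 − (-456909)) = 1/456910. Expand this rational in ℤ_17: compute digits iteratively via d_i = x_i mod 17, x_{i+1} = (x_i − d_i)/17. The first 6 digits are (1, 0, 0, 9, 11, 16).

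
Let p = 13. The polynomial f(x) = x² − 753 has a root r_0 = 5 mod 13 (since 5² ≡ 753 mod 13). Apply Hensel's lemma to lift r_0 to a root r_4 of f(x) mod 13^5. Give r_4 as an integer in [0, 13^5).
r_4 = 28267 (mod 371293)

Hensel's recurrence: r_{i+1} = r_i − f(r_i)·(f′(r_i))^{-1} mod 13^{i+2}, with f′(x) = 2x. Iterate:
  r_0 = 5 (mod 13)
  r_1 = 44 (mod 169)
  r_2 = 1903 (mod 2197)
  r_3 = 28267 (mod 28561)
  r_4 = 28267 (mod 371293)
Final: r_4 = 28267, and one checks f(r_4) ≡ 0 mod 13^5.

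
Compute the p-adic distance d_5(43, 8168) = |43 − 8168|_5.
d_5(43, 8168) = 1/625

Step 1 — x − y = 43 − 8168 = -8125. Step 2 — v_5(-8125) = 4 (factor: -8125 = −(5^4 · 13); the sign does not affect v_p). Step 3 — |x − y|_5 = 5^{-4} = 1/625.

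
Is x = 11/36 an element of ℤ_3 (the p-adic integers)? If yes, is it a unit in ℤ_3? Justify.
x ∉ ℤ_3 (v_3(x) = -2 < 0)

ℤ_3 = {x ∈ ℚ_3 : v_3(x) ≥ 0} and ℤ_3^× = {x ∈ ℤ_3 : v_3(x) = 0}. Here v_3(11/36) = v_3(num) − v_3(den) = -2; compare against these criteria.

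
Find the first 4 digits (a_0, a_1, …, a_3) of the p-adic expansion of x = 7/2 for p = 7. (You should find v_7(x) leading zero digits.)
(a_0, …, a_3) = (0, 4, 3, 3)

v_7(7/2) = 1, so a_0 = ... = a_0 = 0. Factor out: x = 7^1 · u with u = 1/2 a unit in ℤ_7. Expand u iteratively via a_{v+i} = u_i mod 7, u_{i+1} = (u_i − a_{v+i})/7:
  u_0 = 1/2;  a_1 = 4;  u_1 = (u_0 − 4)/7 = -1/2
  u_1 = -1/2;  a_2 = 3;  u_2 = (u_1 − 3)/7 = -1/2
  u_2 = -1/2;  a_3 = 3;  u_3 = (u_2 − 3)/7 = -1/2
Digits: (0, 4, 3, 3).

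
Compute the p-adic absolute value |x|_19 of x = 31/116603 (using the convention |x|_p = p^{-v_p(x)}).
|31/116603|_19 = 6859

Step 1 — compute v_19(x) by factoring powers of 19 out of the numerator and denominator: v_19(31/116603) = -3. Step 2 — apply |x|_p = p^{-v_p(x)} = 19^{3} = 6859.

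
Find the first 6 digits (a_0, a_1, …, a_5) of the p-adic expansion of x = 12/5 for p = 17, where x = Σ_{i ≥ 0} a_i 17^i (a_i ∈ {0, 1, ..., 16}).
(a_0, …, a_5) = (16, 6, 3, 10, 13, 6)

v_17(12/5) = 0 (numerator and denominator both coprime to 17), so x ∈ ℤ_17^×. Compute digits iteratively via a_i = x_i mod 17, x_{i+1} = (x_i − a_i)/17, with x_0 = x:
  x_0 = 12/5;  a_0 = 16;  x_1 = (x_0 − 16)/17 = -4/5
  x_1 = -4/5;  a_1 = 6;  x_2 = (x_1 − 6)/17 = -2/5
  x_2 = -2/5;  a_2 = 3;  x_3 = (x_2 − 3)/17 = -1/5
  x_3 = -1/5;  a_3 = 10;  x_4 = (x_3 − 10)/17 = -3/5
  x_4 = -3/5;  a_4 = 13;  x_5 = (x_4 − 13)/17 = -4/5
  x_5 = -4/5;  a_5 = 6;  x_6 = (x_5 − 6)/17 = -2/5
Digits: (16, 6, 3, 10, 13, 6).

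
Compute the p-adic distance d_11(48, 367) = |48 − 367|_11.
d_11(48, 367) = 1/11

Step 1 — x − y = 48 − 367 = -319. Step 2 — v_11(-319) = 1 (factor: -319 = −(11^1 · 29); the sign does not affect v_p). Step 3 — |x − y|_11 = 11^{-1} = 1/11.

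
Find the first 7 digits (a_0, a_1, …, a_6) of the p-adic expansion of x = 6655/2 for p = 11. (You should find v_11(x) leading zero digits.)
(a_0, …, a_6) = (0, 0, 0, 8, 5, 5, 5)

v_11(6655/2) = 3, so a_0 = ... = a_2 = 0. Factor out: x = 11^3 · u with u = 5/2 a unit in ℤ_11. Expand u iteratively via a_{v+i} = u_i mod 11, u_{i+1} = (u_i − a_{v+i})/11:
  u_0 = 5/2;  a_3 = 8;  u_1 = (u_0 − 8)/11 = -1/2
  u_1 = -1/2;  a_4 = 5;  u_2 = (u_1 − 5)/11 = -1/2
  u_2 = -1/2;  a_5 = 5;  u_3 = (u_2 − 5)/11 = -1/2
  u_3 = -1/2;  a_6 = 5;  u_4 = (u_3 − 5)/11 = -1/2
Digits: (0, 0, 0, 8, 5, 5, 5).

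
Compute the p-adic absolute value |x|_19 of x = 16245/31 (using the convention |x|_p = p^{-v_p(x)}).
|16245/31|_19 = 1/361

Step 1 — compute v_19(x) by factoring powers of 19 out of the numerator and denominator: v_19(16245/31) = 2. Step 2 — apply |x|_p = p^{-v_p(x)} = 19^{-2} = 1/361.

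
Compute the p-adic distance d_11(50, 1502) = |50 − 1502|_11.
d_11(50, 1502) = 1/121

Step 1 — x − y = 50 − 1502 = -1452. Step 2 — v_11(-1452) = 2 (factor: -1452 = −(11^2 · 12); the sign does not affect v_p). Step 3 — |x − y|_11 = 11^{-2} = 1/121.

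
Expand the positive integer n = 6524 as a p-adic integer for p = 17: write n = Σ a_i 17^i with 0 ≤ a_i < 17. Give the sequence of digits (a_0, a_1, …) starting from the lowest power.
(a_0, a_1, …) = (13, 9, 5, 1)

Repeated division by 17 gives the digits low-to-high: 6524 = 13 + 9·17^1 + 5·17^2 + 1·17^3. Digit sequence: (13, 9, 5, 1).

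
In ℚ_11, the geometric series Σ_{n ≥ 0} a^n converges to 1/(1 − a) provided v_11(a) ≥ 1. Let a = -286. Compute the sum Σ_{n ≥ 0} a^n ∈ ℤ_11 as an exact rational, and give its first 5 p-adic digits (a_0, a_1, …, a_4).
Σ a^n = 1/(1 − a) = 1/287;  first 5 digits = (1, 7, 2, 8, 5)

v_11(a) = 1 ≥ 1, so the series converges in ℤ_11 to 1/(1 − a) = 1/(1 − (-286)) = 1/287. Expand this rational in ℤ_11: compute digits iteratively via d_i = x_i mod 11, x_{i+1} = (x_i − d_i)/11. The first 5 digits are (1, 7, 2, 8, 5).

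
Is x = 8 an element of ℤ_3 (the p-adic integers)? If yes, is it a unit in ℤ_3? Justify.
x ∈ ℤ_3^× (unit); v_3(x) = 0

ℤ_3 = {x ∈ ℚ_3 : v_3(x) ≥ 0} and ℤ_3^× = {x ∈ ℤ_3 : v_3(x) = 0}. Here v_3(8) = v_3(num) − v_3(den) = 0; compare against these criteria.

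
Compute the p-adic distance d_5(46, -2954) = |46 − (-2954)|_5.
d_5(46, -2954) = 1/125

Step 1 — x − y = 46 − (-2954) = 3000. Step 2 — v_5(3000) = 3 (factor: 3000 = (5^3 · 24); the sign does not affect v_p). Step 3 — |x − y|_5 = 5^{-3} = 1/125.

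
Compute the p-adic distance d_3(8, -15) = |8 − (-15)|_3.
d_3(8, -15) = 1

Step 1 — x − y = 8 − (-15) = 23. Step 2 — v_3(23) = 0 (factor: 23 = (3^0 · 23); the sign does not affect v_p). Step 3 — |x − y|_3 = 3^{0} = 1.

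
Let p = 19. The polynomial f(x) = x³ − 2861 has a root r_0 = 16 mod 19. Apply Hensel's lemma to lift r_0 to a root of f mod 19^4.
r_3 = 48371 (mod 130321)

Hensel: r_{i+1} = r_i − f(r_i)/f′(r_i) mod 19^{i+2}, where f′(x) = 3x². Iterate:
  r_0 = 16 (mod 19)
  r_1 = 358 (mod 361)
  r_2 = 358 (mod 6859)
  r_3 = 48371 (mod 130321)
Final: r = 48371 with f(r) ≡ 0 mod 19^4.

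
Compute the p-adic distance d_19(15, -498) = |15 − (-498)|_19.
d_19(15, -498) = 1/19

Step 1 — x − y = 15 − (-498) = 513. Step 2 — v_19(513) = 1 (factor: 513 = (19^1 · 27); the sign does not affect v_p). Step 3 — |x − y|_19 = 19^{-1} = 1/19.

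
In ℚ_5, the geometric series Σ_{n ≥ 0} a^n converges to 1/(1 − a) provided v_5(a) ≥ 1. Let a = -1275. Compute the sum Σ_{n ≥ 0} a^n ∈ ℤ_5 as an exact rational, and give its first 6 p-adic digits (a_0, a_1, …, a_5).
Σ a^n = 1/(1 − a) = 1/1276;  first 6 digits = (1, 0, 4, 4, 3, 4)

v_5(a) = 2 ≥ 1, so the series converges in ℤ_5 to 1/(1 − a) = 1/(1 − (-1275)) = 1/1276. Expand this rational in ℤ_5: compute digits iteratively via d_i = x_i mod 5, x_{i+1} = (x_i − d_i)/5. The first 6 digits are (1, 0, 4, 4, 3, 4).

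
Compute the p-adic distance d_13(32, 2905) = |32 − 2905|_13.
d_13(32, 2905) = 1/169

Step 1 — x − y = 32 − 2905 = -2873. Step 2 — v_13(-2873) = 2 (factor: -2873 = −(13^2 · 17); the sign does not affect v_p). Step 3 — |x − y|_13 = 13^{-2} = 1/169.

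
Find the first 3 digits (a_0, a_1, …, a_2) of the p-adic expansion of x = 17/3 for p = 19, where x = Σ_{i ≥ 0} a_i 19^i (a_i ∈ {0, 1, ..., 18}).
(a_0, …, a_2) = (12, 6, 6)

v_19(17/3) = 0 (numerator and denominator both coprime to 19), so x ∈ ℤ_19^×. Compute digits iteratively via a_i = x_i mod 19, x_{i+1} = (x_i − a_i)/19, with x_0 = x:
  x_0 = 17/3;  a_0 = 12;  x_1 = (x_0 − 12)/19 = -1/3
  x_1 = -1/3;  a_1 = 6;  x_2 = (x_1 − 6)/19 = -1/3
  x_2 = -1/3;  a_2 = 6;  x_3 = (x_2 − 6)/19 = -1/3
Digits: (12, 6, 6).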